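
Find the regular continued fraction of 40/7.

[5; 1, 2, 2]

Run the Euclidean algorithm on 40 and 7; the successive quotients are the partial quotients a_0, a_1, ... (each step inverts the fractional part left over by the previous one):
  40 = 5*7 + 5, so a_0 = 5.
  7 = 1*5 + 2, so a_1 = 1.
  5 = 2*2 + 1, so a_2 = 2.
  2 = 2*1 + 0, so a_3 = 2.
The remainder reaches 0 after 4 divisions, so the expansion has 4 partial quotients, read off in order.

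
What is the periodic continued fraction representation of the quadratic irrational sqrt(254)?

[15; (1, 14, 1, 30)]

Write x_i = (sqrt(254) + m_i)/d_i with (m_0, d_0) = (0, 1). a_0 = floor(sqrt(254)) = 15, since 15^2 = 225 <= 254 < 256 = 16^2.
Iterate m_{i+1} = d_i*a_i - m_i, d_{i+1} = (254 - m_{i+1}^2)/d_i, a_{i+1} = floor((a_0 + m_{i+1})/d_{i+1}):
  m_1 = 1*15 - 0 = 15, d_1 = (254 - 15^2)/1 = 29/1 = 29, a_1 = floor((15 + 15)/29) = 1.
  m_2 = 29*1 - 15 = 14, d_2 = (254 - 14^2)/29 = 58/29 = 2, a_2 = floor((15 + 14)/2) = 14.
  m_3 = 2*14 - 14 = 14, d_3 = (254 - 14^2)/2 = 58/2 = 29, a_3 = floor((15 + 14)/29) = 1.
  m_4 = 29*1 - 14 = 15, d_4 = (254 - 15^2)/29 = 29/29 = 1, a_4 = floor((15 + 15)/1) = 30.
  m_5 = 1*30 - 15 = 15, d_5 = (254 - 15^2)/1 = 29/1 = 29: (m_5, d_5) = (m_1, d_1) = (15, 29), so from here the quotients repeat a_1, ..., a_4; the period length is 4.
Hence the expansion of sqrt(254) is a_0 = 15 followed by the repeating block 1, 14, 1, 30 (period 4).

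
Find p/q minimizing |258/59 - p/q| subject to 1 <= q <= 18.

35/8

Expand x = 258/59 as a continued fraction with the Euclidean algorithm:
  258 = 4*59 + 22, so a_0 = 4.
  59 = 2*22 + 15, so a_1 = 2.
  22 = 1*15 + 7, so a_2 = 1.
  15 = 2*7 + 1, so a_3 = 2.
  7 = 7*1 + 0, so a_4 = 7.
so x = [4; 2, 1, 2, 7].
Convergents (p_i = a_i*p_{i-1} + p_{i-2}, q_i = a_i*q_{i-1} + q_{i-2} with p_{-2}=0, p_{-1}=1, q_{-2}=1, q_{-1}=0), until the denominator exceeds 18:
  i=0: a_0=4, p_0 = 4*1 + 0 = 4, q_0 = 4*0 + 1 = 1.
  i=1: a_1=2, p_1 = 2*4 + 1 = 9, q_1 = 2*1 + 0 = 2.
  i=2: a_2=1, p_2 = 1*9 + 4 = 13, q_2 = 1*2 + 1 = 3.
  i=3: a_3=2, p_3 = 2*13 + 9 = 35, q_3 = 2*3 + 2 = 8.
  i=4: a_4=7, p_4 = 7*35 + 13 = 258, q_4 = 7*8 + 3 = 59.
q_4 = 59 > 18, so the last convergent with denominator <= 18 is p_3/q_3 = 35/8.
The closest fraction with denominator <= 18 is either p_3/q_3 or the intermediate fraction (k*p_3 + p_2)/(k*q_3 + q_2) with the largest k >= 1 whose denominator stays <= 18; these approach x as k grows, and every other convergent or intermediate fraction in range is farther away.
Largest k: floor((18 - q_2)/q_3) = floor((18 - 3)/8) = 1.
That gives (1*35 + 13)/(1*8 + 3) = 48/11.
Compare the errors: |x - 35/8| = |258*8 - 35*59|/(59*8) = 1/472, and |x - 48/11| = |258*11 - 48*59|/(59*11) = 6/649.
Cross-multiplying, 1*649 = 649 < 2832 = 6*472, so 1/472 is smaller: the convergent 35/8 is closer to x than 48/11.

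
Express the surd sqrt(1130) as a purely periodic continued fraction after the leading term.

Write x_i = (sqrt(1130) + m_i)/d_i with (m_0, d_0) = (0, 1). a_0 = floor(sqrt(1130)) = 33, since 33^2 = 1089 <= 1130 < 1156 = 34^2.
Iterate m_{i+1} = d_i*a_i - m_i, d_{i+1} = (1130 - m_{i+1}^2)/d_i, a_{i+1} = floor((a_0 + m_{i+1})/d_{i+1}):
  m_1 = 1*33 - 0 = 33, d_1 = (1130 - 33^2)/1 = 41/1 = 41, a_1 = floor((33 + 33)/41) = 1.
  m_2 = 41*1 - 33 = 8, d_2 = (1130 - 8^2)/41 = 1066/41 = 26, a_2 = floor((33 + 8)/26) = 1.
  m_3 = 26*1 - 8 = 18, d_3 = (1130 - 18^2)/26 = 806/26 = 31, a_3 = floor((33 + 18)/31) = 1.
  m_4 = 31*1 - 18 = 13, d_4 = (1130 - 13^2)/31 = 961/31 = 31, a_4 = floor((33 + 13)/31) = 1.
  m_5 = 31*1 - 13 = 18, d_5 = (1130 - 18^2)/31 = 806/31 = 26, a_5 = floor((33 + 18)/26) = 1.
  m_6 = 26*1 - 18 = 8, d_6 = (1130 - 8^2)/26 = 1066/26 = 41, a_6 = floor((33 + 8)/41) = 1.
  m_7 = 41*1 - 8 = 33, d_7 = (1130 - 33^2)/41 = 41/41 = 1, a_7 = floor((33 + 33)/1) = 66.
  m_8 = 1*66 - 33 = 33, d_8 = (1130 - 33^2)/1 = 41/1 = 41: (m_8, d_8) = (m_1, d_1) = (33, 41), so from here the quotients repeat a_1, ..., a_7; the period length is 7.
Hence the expansion of sqrt(1130) is a_0 = 33 followed by the repeating block 1, 1, 1, 1, 1, 1, 66 (period 7).

[33; (1, 1, 1, 1, 1, 1, 66)]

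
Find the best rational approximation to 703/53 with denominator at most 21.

252/19

Expand x = 703/53 as a continued fraction with the Euclidean algorithm:
  703 = 13*53 + 14, so a_0 = 13.
  53 = 3*14 + 11, so a_1 = 3.
  14 = 1*11 + 3, so a_2 = 1.
  11 = 3*3 + 2, so a_3 = 3.
  3 = 1*2 + 1, so a_4 = 1.
  2 = 2*1 + 0, so a_5 = 2.
so x = [13; 3, 1, 3, 1, 2].
Convergents (p_i = a_i*p_{i-1} + p_{i-2}, q_i = a_i*q_{i-1} + q_{i-2} with p_{-2}=0, p_{-1}=1, q_{-2}=1, q_{-1}=0), until the denominator exceeds 21:
  i=0: a_0=13, p_0 = 13*1 + 0 = 13, q_0 = 13*0 + 1 = 1.
  i=1: a_1=3, p_1 = 3*13 + 1 = 40, q_1 = 3*1 + 0 = 3.
  i=2: a_2=1, p_2 = 1*40 + 13 = 53, q_2 = 1*3 + 1 = 4.
  i=3: a_3=3, p_3 = 3*53 + 40 = 199, q_3 = 3*4 + 3 = 15.
  i=4: a_4=1, p_4 = 1*199 + 53 = 252, q_4 = 1*15 + 4 = 19.
  i=5: a_5=2, p_5 = 2*252 + 199 = 703, q_5 = 2*19 + 15 = 53.
q_5 = 53 > 21, so the last convergent with denominator <= 21 is p_4/q_4 = 252/19.
The closest fraction with denominator <= 21 is either p_4/q_4 or the intermediate fraction (k*p_4 + p_3)/(k*q_4 + q_3) with the largest k >= 1 whose denominator stays <= 21; these approach x as k grows, and every other convergent or intermediate fraction in range is farther away.
Largest k: floor((21 - q_3)/q_4) = floor((21 - 15)/19) = 0.
Since k = 0, no intermediate fraction beyond p_4/q_4 has denominator <= 21, so the convergent 252/19 is the closest (its error is |703*19 - 252*53|/(53*19) = 1/1007).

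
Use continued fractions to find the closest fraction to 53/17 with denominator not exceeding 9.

Expand x = 53/17 as a continued fraction with the Euclidean algorithm:
  53 = 3*17 + 2, so a_0 = 3.
  17 = 8*2 + 1, so a_1 = 8.
  2 = 2*1 + 0, so a_2 = 2.
so x = [3; 8, 2].
Convergents (p_i = a_i*p_{i-1} + p_{i-2}, q_i = a_i*q_{i-1} + q_{i-2} with p_{-2}=0, p_{-1}=1, q_{-2}=1, q_{-1}=0), until the denominator exceeds 9:
  i=0: a_0=3, p_0 = 3*1 + 0 = 3, q_0 = 3*0 + 1 = 1.
  i=1: a_1=8, p_1 = 8*3 + 1 = 25, q_1 = 8*1 + 0 = 8.
  i=2: a_2=2, p_2 = 2*25 + 3 = 53, q_2 = 2*8 + 1 = 17.
q_2 = 17 > 9, so the last convergent with denominator <= 9 is p_1/q_1 = 25/8.
The closest fraction with denominator <= 9 is either p_1/q_1 or the intermediate fraction (k*p_1 + p_0)/(k*q_1 + q_0) with the largest k >= 1 whose denominator stays <= 9; these approach x as k grows, and every other convergent or intermediate fraction in range is farther away.
Largest k: floor((9 - q_0)/q_1) = floor((9 - 1)/8) = 1.
That gives (1*25 + 3)/(1*8 + 1) = 28/9.
Compare the errors: |x - 25/8| = |53*8 - 25*17|/(17*8) = 1/136, and |x - 28/9| = |53*9 - 28*17|/(17*9) = 1/153.
Cross-multiplying, 1*136 = 136 < 153 = 1*153, so 1/153 is smaller: the intermediate fraction 28/9 is closer to x than 25/8.

28/9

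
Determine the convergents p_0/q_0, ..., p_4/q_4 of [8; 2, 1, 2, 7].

Using the convergent recurrence p_i = a_i*p_{i-1} + p_{i-2}, q_i = a_i*q_{i-1} + q_{i-2} with p_{-2}=0, p_{-1}=1, q_{-2}=1, q_{-1}=0:
  i=0: a_0=8, p_0 = 8*1 + 0 = 8, q_0 = 8*0 + 1 = 1.
  i=1: a_1=2, p_1 = 2*8 + 1 = 17, q_1 = 2*1 + 0 = 2.
  i=2: a_2=1, p_2 = 1*17 + 8 = 25, q_2 = 1*2 + 1 = 3.
  i=3: a_3=2, p_3 = 2*25 + 17 = 67, q_3 = 2*3 + 2 = 8.
  i=4: a_4=7, p_4 = 7*67 + 25 = 494, q_4 = 7*8 + 3 = 59.

8/1, 17/2, 25/3, 67/8, 494/59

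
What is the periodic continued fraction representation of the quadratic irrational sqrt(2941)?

Write x_i = (sqrt(2941) + m_i)/d_i with (m_0, d_0) = (0, 1). a_0 = floor(sqrt(2941)) = 54, since 54^2 = 2916 <= 2941 < 3025 = 55^2.
Iterate m_{i+1} = d_i*a_i - m_i, d_{i+1} = (2941 - m_{i+1}^2)/d_i, a_{i+1} = floor((a_0 + m_{i+1})/d_{i+1}):
  m_1 = 1*54 - 0 = 54, d_1 = (2941 - 54^2)/1 = 25/1 = 25, a_1 = floor((54 + 54)/25) = 4.
  m_2 = 25*4 - 54 = 46, d_2 = (2941 - 46^2)/25 = 825/25 = 33, a_2 = floor((54 + 46)/33) = 3.
  m_3 = 33*3 - 46 = 53, d_3 = (2941 - 53^2)/33 = 132/33 = 4, a_3 = floor((54 + 53)/4) = 26.
  m_4 = 4*26 - 53 = 51, d_4 = (2941 - 51^2)/4 = 340/4 = 85, a_4 = floor((54 + 51)/85) = 1.
  m_5 = 85*1 - 51 = 34, d_5 = (2941 - 34^2)/85 = 1785/85 = 21, a_5 = floor((54 + 34)/21) = 4.
  m_6 = 21*4 - 34 = 50, d_6 = (2941 - 50^2)/21 = 441/21 = 21, a_6 = floor((54 + 50)/21) = 4.
  m_7 = 21*4 - 50 = 34, d_7 = (2941 - 34^2)/21 = 1785/21 = 85, a_7 = floor((54 + 34)/85) = 1.
  m_8 = 85*1 - 34 = 51, d_8 = (2941 - 51^2)/85 = 340/85 = 4, a_8 = floor((54 + 51)/4) = 26.
  m_9 = 4*26 - 51 = 53, d_9 = (2941 - 53^2)/4 = 132/4 = 33, a_9 = floor((54 + 53)/33) = 3.
  m_10 = 33*3 - 53 = 46, d_10 = (2941 - 46^2)/33 = 825/33 = 25, a_10 = floor((54 + 46)/25) = 4.
  m_11 = 25*4 - 46 = 54, d_11 = (2941 - 54^2)/25 = 25/25 = 1, a_11 = floor((54 + 54)/1) = 108.
  m_12 = 1*108 - 54 = 54, d_12 = (2941 - 54^2)/1 = 25/1 = 25: (m_12, d_12) = (m_1, d_1) = (54, 25), so from here the quotients repeat a_1, ..., a_11; the period length is 11.
Hence the expansion of sqrt(2941) is a_0 = 54 followed by the repeating block 4, 3, 26, 1, 4, 4, 1, 26, 3, 4, 108 (period 11).

[54; (4, 3, 26, 1, 4, 4, 1, 26, 3, 4, 108)]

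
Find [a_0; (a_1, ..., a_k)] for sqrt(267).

Write x_i = (sqrt(267) + m_i)/d_i with (m_0, d_0) = (0, 1). a_0 = floor(sqrt(267)) = 16, since 16^2 = 256 <= 267 < 289 = 17^2.
Iterate m_{i+1} = d_i*a_i - m_i, d_{i+1} = (267 - m_{i+1}^2)/d_i, a_{i+1} = floor((a_0 + m_{i+1})/d_{i+1}):
  m_1 = 1*16 - 0 = 16, d_1 = (267 - 16^2)/1 = 11/1 = 11, a_1 = floor((16 + 16)/11) = 2.
  m_2 = 11*2 - 16 = 6, d_2 = (267 - 6^2)/11 = 231/11 = 21, a_2 = floor((16 + 6)/21) = 1.
  m_3 = 21*1 - 6 = 15, d_3 = (267 - 15^2)/21 = 42/21 = 2, a_3 = floor((16 + 15)/2) = 15.
  m_4 = 2*15 - 15 = 15, d_4 = (267 - 15^2)/2 = 42/2 = 21, a_4 = floor((16 + 15)/21) = 1.
  m_5 = 21*1 - 15 = 6, d_5 = (267 - 6^2)/21 = 231/21 = 11, a_5 = floor((16 + 6)/11) = 2.
  m_6 = 11*2 - 6 = 16, d_6 = (267 - 16^2)/11 = 11/11 = 1, a_6 = floor((16 + 16)/1) = 32.
  m_7 = 1*32 - 16 = 16, d_7 = (267 - 16^2)/1 = 11/1 = 11: (m_7, d_7) = (m_1, d_1) = (16, 11), so from here the quotients repeat a_1, ..., a_6; the period length is 6.
Hence the expansion of sqrt(267) is a_0 = 16 followed by the repeating block 2, 1, 15, 1, 2, 32 (period 6).

[16; (2, 1, 15, 1, 2, 32)]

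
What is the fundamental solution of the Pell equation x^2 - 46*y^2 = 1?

First expand sqrt(46) as a continued fraction. With x_i = (sqrt(46) + m_i)/d_i and (m_0, d_0) = (0, 1): a_0 = floor(sqrt(46)) = 6, since 6^2 = 36 <= 46 < 49 = 7^2.
Iterate m_{i+1} = d_i*a_i - m_i, d_{i+1} = (46 - m_{i+1}^2)/d_i, a_{i+1} = floor((a_0 + m_{i+1})/d_{i+1}):
  m_1 = 1*6 - 0 = 6, d_1 = (46 - 6^2)/1 = 10/1 = 10, a_1 = floor((6 + 6)/10) = 1.
  m_2 = 10*1 - 6 = 4, d_2 = (46 - 4^2)/10 = 30/10 = 3, a_2 = floor((6 + 4)/3) = 3.
  m_3 = 3*3 - 4 = 5, d_3 = (46 - 5^2)/3 = 21/3 = 7, a_3 = floor((6 + 5)/7) = 1.
  m_4 = 7*1 - 5 = 2, d_4 = (46 - 2^2)/7 = 42/7 = 6, a_4 = floor((6 + 2)/6) = 1.
  m_5 = 6*1 - 2 = 4, d_5 = (46 - 4^2)/6 = 30/6 = 5, a_5 = floor((6 + 4)/5) = 2.
  m_6 = 5*2 - 4 = 6, d_6 = (46 - 6^2)/5 = 10/5 = 2, a_6 = floor((6 + 6)/2) = 6.
  m_7 = 2*6 - 6 = 6, d_7 = (46 - 6^2)/2 = 10/2 = 5, a_7 = floor((6 + 6)/5) = 2.
  m_8 = 5*2 - 6 = 4, d_8 = (46 - 4^2)/5 = 30/5 = 6, a_8 = floor((6 + 4)/6) = 1.
  m_9 = 6*1 - 4 = 2, d_9 = (46 - 2^2)/6 = 42/6 = 7, a_9 = floor((6 + 2)/7) = 1.
  m_10 = 7*1 - 2 = 5, d_10 = (46 - 5^2)/7 = 21/7 = 3, a_10 = floor((6 + 5)/3) = 3.
  m_11 = 3*3 - 5 = 4, d_11 = (46 - 4^2)/3 = 30/3 = 10, a_11 = floor((6 + 4)/10) = 1.
  m_12 = 10*1 - 4 = 6, d_12 = (46 - 6^2)/10 = 10/10 = 1, a_12 = floor((6 + 6)/1) = 12.
  m_13 = 1*12 - 6 = 6, d_13 = (46 - 6^2)/1 = 10/1 = 10: (m_13, d_13) = (m_1, d_1) = (6, 10), so from here the quotients repeat a_1, ..., a_12; the period length is 12.
So sqrt(46) = [6; (1, 3, 1, 1, 2, 6, 2, 1, 1, 3, 1, 12)] with period length k = 12.
k is even, so the fundamental solution of x^2 - 46y^2 = 1 is (p_{k-1}, q_{k-1}) = (p_11, q_11); compute convergents through index 11.
Convergents (p_i = a_i*p_{i-1} + p_{i-2}, q_i = a_i*q_{i-1} + q_{i-2} with p_{-2}=0, p_{-1}=1, q_{-2}=1, q_{-1}=0):
  i=0: a_0=6, p_0 = 6*1 + 0 = 6, q_0 = 6*0 + 1 = 1.
  i=1: a_1=1, p_1 = 1*6 + 1 = 7, q_1 = 1*1 + 0 = 1.
  i=2: a_2=3, p_2 = 3*7 + 6 = 27, q_2 = 3*1 + 1 = 4.
  i=3: a_3=1, p_3 = 1*27 + 7 = 34, q_3 = 1*4 + 1 = 5.
  i=4: a_4=1, p_4 = 1*34 + 27 = 61, q_4 = 1*5 + 4 = 9.
  i=5: a_5=2, p_5 = 2*61 + 34 = 156, q_5 = 2*9 + 5 = 23.
  i=6: a_6=6, p_6 = 6*156 + 61 = 997, q_6 = 6*23 + 9 = 147.
  i=7: a_7=2, p_7 = 2*997 + 156 = 2150, q_7 = 2*147 + 23 = 317.
  i=8: a_8=1, p_8 = 1*2150 + 997 = 3147, q_8 = 1*317 + 147 = 464.
  i=9: a_9=1, p_9 = 1*3147 + 2150 = 5297, q_9 = 1*464 + 317 = 781.
  i=10: a_10=3, p_10 = 3*5297 + 3147 = 19038, q_10 = 3*781 + 464 = 2807.
  i=11: a_11=1, p_11 = 1*19038 + 5297 = 24335, q_11 = 1*2807 + 781 = 3588.
Check: 24335^2 - 46*3588^2 = 592192225 - 592192224 = 1, so (x, y) = (24335, 3588) solves the equation, and by the theorem it is the least positive solution.

(x, y) = (24335, 3588)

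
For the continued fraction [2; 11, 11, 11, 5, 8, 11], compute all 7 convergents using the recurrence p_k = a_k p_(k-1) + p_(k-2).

2/1, 23/11, 255/122, 2828/1353, 14395/6887, 117988/56449, 1312263/627826

Using the convergent recurrence p_i = a_i*p_{i-1} + p_{i-2}, q_i = a_i*q_{i-1} + q_{i-2} with p_{-2}=0, p_{-1}=1, q_{-2}=1, q_{-1}=0:
  i=0: a_0=2, p_0 = 2*1 + 0 = 2, q_0 = 2*0 + 1 = 1.
  i=1: a_1=11, p_1 = 11*2 + 1 = 23, q_1 = 11*1 + 0 = 11.
  i=2: a_2=11, p_2 = 11*23 + 2 = 255, q_2 = 11*11 + 1 = 122.
  i=3: a_3=11, p_3 = 11*255 + 23 = 2828, q_3 = 11*122 + 11 = 1353.
  i=4: a_4=5, p_4 = 5*2828 + 255 = 14395, q_4 = 5*1353 + 122 = 6887.
  i=5: a_5=8, p_5 = 8*14395 + 2828 = 117988, q_5 = 8*6887 + 1353 = 56449.
  i=6: a_6=11, p_6 = 11*117988 + 14395 = 1312263, q_6 = 11*56449 + 6887 = 627826.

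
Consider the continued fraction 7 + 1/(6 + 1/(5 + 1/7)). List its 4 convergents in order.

7/1, 43/6, 222/31, 1597/223

Using the convergent recurrence p_i = a_i*p_{i-1} + p_{i-2}, q_i = a_i*q_{i-1} + q_{i-2} with p_{-2}=0, p_{-1}=1, q_{-2}=1, q_{-1}=0:
  i=0: a_0=7, p_0 = 7*1 + 0 = 7, q_0 = 7*0 + 1 = 1.
  i=1: a_1=6, p_1 = 6*7 + 1 = 43, q_1 = 6*1 + 0 = 6.
  i=2: a_2=5, p_2 = 5*43 + 7 = 222, q_2 = 5*6 + 1 = 31.
  i=3: a_3=7, p_3 = 7*222 + 43 = 1597, q_3 = 7*31 + 6 = 223.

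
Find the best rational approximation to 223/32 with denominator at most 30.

209/30

Expand x = 223/32 as a continued fraction with the Euclidean algorithm:
  223 = 6*32 + 31, so a_0 = 6.
  32 = 1*31 + 1, so a_1 = 1.
  31 = 31*1 + 0, so a_2 = 31.
so x = [6; 1, 31].
Convergents (p_i = a_i*p_{i-1} + p_{i-2}, q_i = a_i*q_{i-1} + q_{i-2} with p_{-2}=0, p_{-1}=1, q_{-2}=1, q_{-1}=0), until the denominator exceeds 30:
  i=0: a_0=6, p_0 = 6*1 + 0 = 6, q_0 = 6*0 + 1 = 1.
  i=1: a_1=1, p_1 = 1*6 + 1 = 7, q_1 = 1*1 + 0 = 1.
  i=2: a_2=31, p_2 = 31*7 + 6 = 223, q_2 = 31*1 + 1 = 32.
q_2 = 32 > 30, so the last convergent with denominator <= 30 is p_1/q_1 = 7/1.
The closest fraction with denominator <= 30 is either p_1/q_1 or the intermediate fraction (k*p_1 + p_0)/(k*q_1 + q_0) with the largest k >= 1 whose denominator stays <= 30; these approach x as k grows, and every other convergent or intermediate fraction in range is farther away.
Largest k: floor((30 - q_0)/q_1) = floor((30 - 1)/1) = 29.
That gives (29*7 + 6)/(29*1 + 1) = 209/30.
Compare the errors: |x - 7/1| = |223*1 - 7*32|/(32*1) = 1/32, and |x - 209/30| = |223*30 - 209*32|/(32*30) = 2/960.
Cross-multiplying, 2*32 = 64 < 960 = 1*960, so 2/960 is smaller: the intermediate fraction 209/30 is closer to x than 7/1.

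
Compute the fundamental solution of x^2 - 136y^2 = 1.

First expand sqrt(136) as a continued fraction. With x_i = (sqrt(136) + m_i)/d_i and (m_0, d_0) = (0, 1): a_0 = floor(sqrt(136)) = 11, since 11^2 = 121 <= 136 < 144 = 12^2.
Iterate m_{i+1} = d_i*a_i - m_i, d_{i+1} = (136 - m_{i+1}^2)/d_i, a_{i+1} = floor((a_0 + m_{i+1})/d_{i+1}):
  m_1 = 1*11 - 0 = 11, d_1 = (136 - 11^2)/1 = 15/1 = 15, a_1 = floor((11 + 11)/15) = 1.
  m_2 = 15*1 - 11 = 4, d_2 = (136 - 4^2)/15 = 120/15 = 8, a_2 = floor((11 + 4)/8) = 1.
  m_3 = 8*1 - 4 = 4, d_3 = (136 - 4^2)/8 = 120/8 = 15, a_3 = floor((11 + 4)/15) = 1.
  m_4 = 15*1 - 4 = 11, d_4 = (136 - 11^2)/15 = 15/15 = 1, a_4 = floor((11 + 11)/1) = 22.
  m_5 = 1*22 - 11 = 11, d_5 = (136 - 11^2)/1 = 15/1 = 15: (m_5, d_5) = (m_1, d_1) = (11, 15), so from here the quotients repeat a_1, ..., a_4; the period length is 4.
So sqrt(136) = [11; (1, 1, 1, 22)] with period length k = 4.
k is even, so the fundamental solution of x^2 - 136y^2 = 1 is (p_{k-1}, q_{k-1}) = (p_3, q_3); compute convergents through index 3.
Convergents (p_i = a_i*p_{i-1} + p_{i-2}, q_i = a_i*q_{i-1} + q_{i-2} with p_{-2}=0, p_{-1}=1, q_{-2}=1, q_{-1}=0):
  i=0: a_0=11, p_0 = 11*1 + 0 = 11, q_0 = 11*0 + 1 = 1.
  i=1: a_1=1, p_1 = 1*11 + 1 = 12, q_1 = 1*1 + 0 = 1.
  i=2: a_2=1, p_2 = 1*12 + 11 = 23, q_2 = 1*1 + 1 = 2.
  i=3: a_3=1, p_3 = 1*23 + 12 = 35, q_3 = 1*2 + 1 = 3.
Check: 35^2 - 136*3^2 = 1225 - 1224 = 1, so (x, y) = (35, 3) solves the equation, and by the theorem it is the least positive solution.

(x, y) = (35, 3)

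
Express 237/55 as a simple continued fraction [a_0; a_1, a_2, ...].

Run the Euclidean algorithm on 237 and 55; the successive quotients are the partial quotients a_0, a_1, ... (each step inverts the fractional part left over by the previous one):
  237 = 4*55 + 17, so a_0 = 4.
  55 = 3*17 + 4, so a_1 = 3.
  17 = 4*4 + 1, so a_2 = 4.
  4 = 4*1 + 0, so a_3 = 4.
The remainder reaches 0 after 4 divisions, so the expansion has 4 partial quotients, read off in order.

[4; 3, 4, 4]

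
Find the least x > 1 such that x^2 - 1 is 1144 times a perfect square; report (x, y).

(x, y) = (561835, 16611)

First expand sqrt(1144) as a continued fraction. With x_i = (sqrt(1144) + m_i)/d_i and (m_0, d_0) = (0, 1): a_0 = floor(sqrt(1144)) = 33, since 33^2 = 1089 <= 1144 < 1156 = 34^2.
Iterate m_{i+1} = d_i*a_i - m_i, d_{i+1} = (1144 - m_{i+1}^2)/d_i, a_{i+1} = floor((a_0 + m_{i+1})/d_{i+1}):
  m_1 = 1*33 - 0 = 33, d_1 = (1144 - 33^2)/1 = 55/1 = 55, a_1 = floor((33 + 33)/55) = 1.
  m_2 = 55*1 - 33 = 22, d_2 = (1144 - 22^2)/55 = 660/55 = 12, a_2 = floor((33 + 22)/12) = 4.
  m_3 = 12*4 - 22 = 26, d_3 = (1144 - 26^2)/12 = 468/12 = 39, a_3 = floor((33 + 26)/39) = 1.
  m_4 = 39*1 - 26 = 13, d_4 = (1144 - 13^2)/39 = 975/39 = 25, a_4 = floor((33 + 13)/25) = 1.
  m_5 = 25*1 - 13 = 12, d_5 = (1144 - 12^2)/25 = 1000/25 = 40, a_5 = floor((33 + 12)/40) = 1.
  m_6 = 40*1 - 12 = 28, d_6 = (1144 - 28^2)/40 = 360/40 = 9, a_6 = floor((33 + 28)/9) = 6.
  m_7 = 9*6 - 28 = 26, d_7 = (1144 - 26^2)/9 = 468/9 = 52, a_7 = floor((33 + 26)/52) = 1.
  m_8 = 52*1 - 26 = 26, d_8 = (1144 - 26^2)/52 = 468/52 = 9, a_8 = floor((33 + 26)/9) = 6.
  m_9 = 9*6 - 26 = 28, d_9 = (1144 - 28^2)/9 = 360/9 = 40, a_9 = floor((33 + 28)/40) = 1.
  m_10 = 40*1 - 28 = 12, d_10 = (1144 - 12^2)/40 = 1000/40 = 25, a_10 = floor((33 + 12)/25) = 1.
  m_11 = 25*1 - 12 = 13, d_11 = (1144 - 13^2)/25 = 975/25 = 39, a_11 = floor((33 + 13)/39) = 1.
  m_12 = 39*1 - 13 = 26, d_12 = (1144 - 26^2)/39 = 468/39 = 12, a_12 = floor((33 + 26)/12) = 4.
  m_13 = 12*4 - 26 = 22, d_13 = (1144 - 22^2)/12 = 660/12 = 55, a_13 = floor((33 + 22)/55) = 1.
  m_14 = 55*1 - 22 = 33, d_14 = (1144 - 33^2)/55 = 55/55 = 1, a_14 = floor((33 + 33)/1) = 66.
  m_15 = 1*66 - 33 = 33, d_15 = (1144 - 33^2)/1 = 55/1 = 55: (m_15, d_15) = (m_1, d_1) = (33, 55), so from here the quotients repeat a_1, ..., a_14; the period length is 14.
So sqrt(1144) = [33; (1, 4, 1, 1, 1, 6, 1, 6, 1, 1, 1, 4, 1, 66)] with period length k = 14.
k is even, so the fundamental solution of x^2 - 1144y^2 = 1 is (p_{k-1}, q_{k-1}) = (p_13, q_13); compute convergents through index 13.
Convergents (p_i = a_i*p_{i-1} + p_{i-2}, q_i = a_i*q_{i-1} + q_{i-2} with p_{-2}=0, p_{-1}=1, q_{-2}=1, q_{-1}=0):
  i=0: a_0=33, p_0 = 33*1 + 0 = 33, q_0 = 33*0 + 1 = 1.
  i=1: a_1=1, p_1 = 1*33 + 1 = 34, q_1 = 1*1 + 0 = 1.
  i=2: a_2=4, p_2 = 4*34 + 33 = 169, q_2 = 4*1 + 1 = 5.
  i=3: a_3=1, p_3 = 1*169 + 34 = 203, q_3 = 1*5 + 1 = 6.
  i=4: a_4=1, p_4 = 1*203 + 169 = 372, q_4 = 1*6 + 5 = 11.
  i=5: a_5=1, p_5 = 1*372 + 203 = 575, q_5 = 1*11 + 6 = 17.
  i=6: a_6=6, p_6 = 6*575 + 372 = 3822, q_6 = 6*17 + 11 = 113.
  i=7: a_7=1, p_7 = 1*3822 + 575 = 4397, q_7 = 1*113 + 17 = 130.
  i=8: a_8=6, p_8 = 6*4397 + 3822 = 30204, q_8 = 6*130 + 113 = 893.
  i=9: a_9=1, p_9 = 1*30204 + 4397 = 34601, q_9 = 1*893 + 130 = 1023.
  i=10: a_10=1, p_10 = 1*34601 + 30204 = 64805, q_10 = 1*1023 + 893 = 1916.
  i=11: a_11=1, p_11 = 1*64805 + 34601 = 99406, q_11 = 1*1916 + 1023 = 2939.
  i=12: a_12=4, p_12 = 4*99406 + 64805 = 462429, q_12 = 4*2939 + 1916 = 13672.
  i=13: a_13=1, p_13 = 1*462429 + 99406 = 561835, q_13 = 1*13672 + 2939 = 16611.
Check: 561835^2 - 1144*16611^2 = 315658567225 - 315658567224 = 1, so (x, y) = (561835, 16611) solves the equation, and by the theorem it is the least positive solution.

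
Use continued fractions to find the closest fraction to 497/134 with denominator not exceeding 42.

Expand x = 497/134 as a continued fraction with the Euclidean algorithm:
  497 = 3*134 + 95, so a_0 = 3.
  134 = 1*95 + 39, so a_1 = 1.
  95 = 2*39 + 17, so a_2 = 2.
  39 = 2*17 + 5, so a_3 = 2.
  17 = 3*5 + 2, so a_4 = 3.
  5 = 2*2 + 1, so a_5 = 2.
  2 = 2*1 + 0, so a_6 = 2.
so x = [3; 1, 2, 2, 3, 2, 2].
Convergents (p_i = a_i*p_{i-1} + p_{i-2}, q_i = a_i*q_{i-1} + q_{i-2} with p_{-2}=0, p_{-1}=1, q_{-2}=1, q_{-1}=0), until the denominator exceeds 42:
  i=0: a_0=3, p_0 = 3*1 + 0 = 3, q_0 = 3*0 + 1 = 1.
  i=1: a_1=1, p_1 = 1*3 + 1 = 4, q_1 = 1*1 + 0 = 1.
  i=2: a_2=2, p_2 = 2*4 + 3 = 11, q_2 = 2*1 + 1 = 3.
  i=3: a_3=2, p_3 = 2*11 + 4 = 26, q_3 = 2*3 + 1 = 7.
  i=4: a_4=3, p_4 = 3*26 + 11 = 89, q_4 = 3*7 + 3 = 24.
  i=5: a_5=2, p_5 = 2*89 + 26 = 204, q_5 = 2*24 + 7 = 55.
q_5 = 55 > 42, so the last convergent with denominator <= 42 is p_4/q_4 = 89/24.
The closest fraction with denominator <= 42 is either p_4/q_4 or the intermediate fraction (k*p_4 + p_3)/(k*q_4 + q_3) with the largest k >= 1 whose denominator stays <= 42; these approach x as k grows, and every other convergent or intermediate fraction in range is farther away.
Largest k: floor((42 - q_3)/q_4) = floor((42 - 7)/24) = 1.
That gives (1*89 + 26)/(1*24 + 7) = 115/31.
Compare the errors: |x - 89/24| = |497*24 - 89*134|/(134*24) = 2/3216, and |x - 115/31| = |497*31 - 115*134|/(134*31) = 3/4154.
Cross-multiplying, 2*4154 = 8308 < 9648 = 3*3216, so 2/3216 is smaller: the convergent 89/24 is closer to x than 115/31.

89/24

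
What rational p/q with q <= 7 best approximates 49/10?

Expand x = 49/10 as a continued fraction with the Euclidean algorithm:
  49 = 4*10 + 9, so a_0 = 4.
  10 = 1*9 + 1, so a_1 = 1.
  9 = 9*1 + 0, so a_2 = 9.
so x = [4; 1, 9].
Convergents (p_i = a_i*p_{i-1} + p_{i-2}, q_i = a_i*q_{i-1} + q_{i-2} with p_{-2}=0, p_{-1}=1, q_{-2}=1, q_{-1}=0), until the denominator exceeds 7:
  i=0: a_0=4, p_0 = 4*1 + 0 = 4, q_0 = 4*0 + 1 = 1.
  i=1: a_1=1, p_1 = 1*4 + 1 = 5, q_1 = 1*1 + 0 = 1.
  i=2: a_2=9, p_2 = 9*5 + 4 = 49, q_2 = 9*1 + 1 = 10.
q_2 = 10 > 7, so the last convergent with denominator <= 7 is p_1/q_1 = 5/1.
The closest fraction with denominator <= 7 is either p_1/q_1 or the intermediate fraction (k*p_1 + p_0)/(k*q_1 + q_0) with the largest k >= 1 whose denominator stays <= 7; these approach x as k grows, and every other convergent or intermediate fraction in range is farther away.
Largest k: floor((7 - q_0)/q_1) = floor((7 - 1)/1) = 6.
That gives (6*5 + 4)/(6*1 + 1) = 34/7.
Compare the errors: |x - 5/1| = |49*1 - 5*10|/(10*1) = 1/10, and |x - 34/7| = |49*7 - 34*10|/(10*7) = 3/70.
Cross-multiplying, 3*10 = 30 < 70 = 1*70, so 3/70 is smaller: the intermediate fraction 34/7 is closer to x than 5/1.

34/7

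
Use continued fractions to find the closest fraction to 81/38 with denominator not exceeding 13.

Expand x = 81/38 as a continued fraction with the Euclidean algorithm:
  81 = 2*38 + 5, so a_0 = 2.
  38 = 7*5 + 3, so a_1 = 7.
  5 = 1*3 + 2, so a_2 = 1.
  3 = 1*2 + 1, so a_3 = 1.
  2 = 2*1 + 0, so a_4 = 2.
so x = [2; 7, 1, 1, 2].
Convergents (p_i = a_i*p_{i-1} + p_{i-2}, q_i = a_i*q_{i-1} + q_{i-2} with p_{-2}=0, p_{-1}=1, q_{-2}=1, q_{-1}=0), until the denominator exceeds 13:
  i=0: a_0=2, p_0 = 2*1 + 0 = 2, q_0 = 2*0 + 1 = 1.
  i=1: a_1=7, p_1 = 7*2 + 1 = 15, q_1 = 7*1 + 0 = 7.
  i=2: a_2=1, p_2 = 1*15 + 2 = 17, q_2 = 1*7 + 1 = 8.
  i=3: a_3=1, p_3 = 1*17 + 15 = 32, q_3 = 1*8 + 7 = 15.
q_3 = 15 > 13, so the last convergent with denominator <= 13 is p_2/q_2 = 17/8.
The closest fraction with denominator <= 13 is either p_2/q_2 or the intermediate fraction (k*p_2 + p_1)/(k*q_2 + q_1) with the largest k >= 1 whose denominator stays <= 13; these approach x as k grows, and every other convergent or intermediate fraction in range is farther away.
Largest k: floor((13 - q_1)/q_2) = floor((13 - 7)/8) = 0.
Since k = 0, no intermediate fraction beyond p_2/q_2 has denominator <= 13, so the convergent 17/8 is the closest (its error is |81*8 - 17*38|/(38*8) = 2/304).

17/8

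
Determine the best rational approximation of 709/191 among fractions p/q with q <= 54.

Expand x = 709/191 as a continued fraction with the Euclidean algorithm:
  709 = 3*191 + 136, so a_0 = 3.
  191 = 1*136 + 55, so a_1 = 1.
  136 = 2*55 + 26, so a_2 = 2.
  55 = 2*26 + 3, so a_3 = 2.
  26 = 8*3 + 2, so a_4 = 8.
  3 = 1*2 + 1, so a_5 = 1.
  2 = 2*1 + 0, so a_6 = 2.
so x = [3; 1, 2, 2, 8, 1, 2].
Convergents (p_i = a_i*p_{i-1} + p_{i-2}, q_i = a_i*q_{i-1} + q_{i-2} with p_{-2}=0, p_{-1}=1, q_{-2}=1, q_{-1}=0), until the denominator exceeds 54:
  i=0: a_0=3, p_0 = 3*1 + 0 = 3, q_0 = 3*0 + 1 = 1.
  i=1: a_1=1, p_1 = 1*3 + 1 = 4, q_1 = 1*1 + 0 = 1.
  i=2: a_2=2, p_2 = 2*4 + 3 = 11, q_2 = 2*1 + 1 = 3.
  i=3: a_3=2, p_3 = 2*11 + 4 = 26, q_3 = 2*3 + 1 = 7.
  i=4: a_4=8, p_4 = 8*26 + 11 = 219, q_4 = 8*7 + 3 = 59.
q_4 = 59 > 54, so the last convergent with denominator <= 54 is p_3/q_3 = 26/7.
The closest fraction with denominator <= 54 is either p_3/q_3 or the intermediate fraction (k*p_3 + p_2)/(k*q_3 + q_2) with the largest k >= 1 whose denominator stays <= 54; these approach x as k grows, and every other convergent or intermediate fraction in range is farther away.
Largest k: floor((54 - q_2)/q_3) = floor((54 - 3)/7) = 7.
That gives (7*26 + 11)/(7*7 + 3) = 193/52.
Compare the errors: |x - 26/7| = |709*7 - 26*191|/(191*7) = 3/1337, and |x - 193/52| = |709*52 - 193*191|/(191*52) = 5/9932.
Cross-multiplying, 5*1337 = 6685 < 29796 = 3*9932, so 5/9932 is smaller: the intermediate fraction 193/52 is closer to x than 26/7.

193/52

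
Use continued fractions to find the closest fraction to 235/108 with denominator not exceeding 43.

Expand x = 235/108 as a continued fraction with the Euclidean algorithm:
  235 = 2*108 + 19, so a_0 = 2.
  108 = 5*19 + 13, so a_1 = 5.
  19 = 1*13 + 6, so a_2 = 1.
  13 = 2*6 + 1, so a_3 = 2.
  6 = 6*1 + 0, so a_4 = 6.
so x = [2; 5, 1, 2, 6].
Convergents (p_i = a_i*p_{i-1} + p_{i-2}, q_i = a_i*q_{i-1} + q_{i-2} with p_{-2}=0, p_{-1}=1, q_{-2}=1, q_{-1}=0), until the denominator exceeds 43:
  i=0: a_0=2, p_0 = 2*1 + 0 = 2, q_0 = 2*0 + 1 = 1.
  i=1: a_1=5, p_1 = 5*2 + 1 = 11, q_1 = 5*1 + 0 = 5.
  i=2: a_2=1, p_2 = 1*11 + 2 = 13, q_2 = 1*5 + 1 = 6.
  i=3: a_3=2, p_3 = 2*13 + 11 = 37, q_3 = 2*6 + 5 = 17.
  i=4: a_4=6, p_4 = 6*37 + 13 = 235, q_4 = 6*17 + 6 = 108.
q_4 = 108 > 43, so the last convergent with denominator <= 43 is p_3/q_3 = 37/17.
The closest fraction with denominator <= 43 is either p_3/q_3 or the intermediate fraction (k*p_3 + p_2)/(k*q_3 + q_2) with the largest k >= 1 whose denominator stays <= 43; these approach x as k grows, and every other convergent or intermediate fraction in range is farther away.
Largest k: floor((43 - q_2)/q_3) = floor((43 - 6)/17) = 2.
That gives (2*37 + 13)/(2*17 + 6) = 87/40.
Compare the errors: |x - 37/17| = |235*17 - 37*108|/(108*17) = 1/1836, and |x - 87/40| = |235*40 - 87*108|/(108*40) = 4/4320.
Cross-multiplying, 1*4320 = 4320 < 7344 = 4*1836, so 1/1836 is smaller: the convergent 37/17 is closer to x than 87/40.

37/17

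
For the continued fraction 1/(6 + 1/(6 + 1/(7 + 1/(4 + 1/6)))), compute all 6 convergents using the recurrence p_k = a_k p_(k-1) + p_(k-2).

0/1, 1/6, 6/37, 43/265, 178/1097, 1111/6847

Using the convergent recurrence p_i = a_i*p_{i-1} + p_{i-2}, q_i = a_i*q_{i-1} + q_{i-2} with p_{-2}=0, p_{-1}=1, q_{-2}=1, q_{-1}=0:
  i=0: a_0=0, p_0 = 0*1 + 0 = 0, q_0 = 0*0 + 1 = 1.
  i=1: a_1=6, p_1 = 6*0 + 1 = 1, q_1 = 6*1 + 0 = 6.
  i=2: a_2=6, p_2 = 6*1 + 0 = 6, q_2 = 6*6 + 1 = 37.
  i=3: a_3=7, p_3 = 7*6 + 1 = 43, q_3 = 7*37 + 6 = 265.
  i=4: a_4=4, p_4 = 4*43 + 6 = 178, q_4 = 4*265 + 37 = 1097.
  i=5: a_5=6, p_5 = 6*178 + 43 = 1111, q_5 = 6*1097 + 265 = 6847.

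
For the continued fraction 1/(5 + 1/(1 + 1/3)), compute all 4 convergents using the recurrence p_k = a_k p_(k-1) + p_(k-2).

Using the convergent recurrence p_i = a_i*p_{i-1} + p_{i-2}, q_i = a_i*q_{i-1} + q_{i-2} with p_{-2}=0, p_{-1}=1, q_{-2}=1, q_{-1}=0:
  i=0: a_0=0, p_0 = 0*1 + 0 = 0, q_0 = 0*0 + 1 = 1.
  i=1: a_1=5, p_1 = 5*0 + 1 = 1, q_1 = 5*1 + 0 = 5.
  i=2: a_2=1, p_2 = 1*1 + 0 = 1, q_2 = 1*5 + 1 = 6.
  i=3: a_3=3, p_3 = 3*1 + 1 = 4, q_3 = 3*6 + 5 = 23.

0/1, 1/5, 1/6, 4/23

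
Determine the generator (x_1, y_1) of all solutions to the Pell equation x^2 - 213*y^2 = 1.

(x, y) = (194399, 13320)

First expand sqrt(213) as a continued fraction. With x_i = (sqrt(213) + m_i)/d_i and (m_0, d_0) = (0, 1): a_0 = floor(sqrt(213)) = 14, since 14^2 = 196 <= 213 < 225 = 15^2.
Iterate m_{i+1} = d_i*a_i - m_i, d_{i+1} = (213 - m_{i+1}^2)/d_i, a_{i+1} = floor((a_0 + m_{i+1})/d_{i+1}):
  m_1 = 1*14 - 0 = 14, d_1 = (213 - 14^2)/1 = 17/1 = 17, a_1 = floor((14 + 14)/17) = 1.
  m_2 = 17*1 - 14 = 3, d_2 = (213 - 3^2)/17 = 204/17 = 12, a_2 = floor((14 + 3)/12) = 1.
  m_3 = 12*1 - 3 = 9, d_3 = (213 - 9^2)/12 = 132/12 = 11, a_3 = floor((14 + 9)/11) = 2.
  m_4 = 11*2 - 9 = 13, d_4 = (213 - 13^2)/11 = 44/11 = 4, a_4 = floor((14 + 13)/4) = 6.
  m_5 = 4*6 - 13 = 11, d_5 = (213 - 11^2)/4 = 92/4 = 23, a_5 = floor((14 + 11)/23) = 1.
  m_6 = 23*1 - 11 = 12, d_6 = (213 - 12^2)/23 = 69/23 = 3, a_6 = floor((14 + 12)/3) = 8.
  m_7 = 3*8 - 12 = 12, d_7 = (213 - 12^2)/3 = 69/3 = 23, a_7 = floor((14 + 12)/23) = 1.
  m_8 = 23*1 - 12 = 11, d_8 = (213 - 11^2)/23 = 92/23 = 4, a_8 = floor((14 + 11)/4) = 6.
  m_9 = 4*6 - 11 = 13, d_9 = (213 - 13^2)/4 = 44/4 = 11, a_9 = floor((14 + 13)/11) = 2.
  m_10 = 11*2 - 13 = 9, d_10 = (213 - 9^2)/11 = 132/11 = 12, a_10 = floor((14 + 9)/12) = 1.
  m_11 = 12*1 - 9 = 3, d_11 = (213 - 3^2)/12 = 204/12 = 17, a_11 = floor((14 + 3)/17) = 1.
  m_12 = 17*1 - 3 = 14, d_12 = (213 - 14^2)/17 = 17/17 = 1, a_12 = floor((14 + 14)/1) = 28.
  m_13 = 1*28 - 14 = 14, d_13 = (213 - 14^2)/1 = 17/1 = 17: (m_13, d_13) = (m_1, d_1) = (14, 17), so from here the quotients repeat a_1, ..., a_12; the period length is 12.
So sqrt(213) = [14; (1, 1, 2, 6, 1, 8, 1, 6, 2, 1, 1, 28)] with period length k = 12.
k is even, so the fundamental solution of x^2 - 213y^2 = 1 is (p_{k-1}, q_{k-1}) = (p_11, q_11); compute convergents through index 11.
Convergents (p_i = a_i*p_{i-1} + p_{i-2}, q_i = a_i*q_{i-1} + q_{i-2} with p_{-2}=0, p_{-1}=1, q_{-2}=1, q_{-1}=0):
  i=0: a_0=14, p_0 = 14*1 + 0 = 14, q_0 = 14*0 + 1 = 1.
  i=1: a_1=1, p_1 = 1*14 + 1 = 15, q_1 = 1*1 + 0 = 1.
  i=2: a_2=1, p_2 = 1*15 + 14 = 29, q_2 = 1*1 + 1 = 2.
  i=3: a_3=2, p_3 = 2*29 + 15 = 73, q_3 = 2*2 + 1 = 5.
  i=4: a_4=6, p_4 = 6*73 + 29 = 467, q_4 = 6*5 + 2 = 32.
  i=5: a_5=1, p_5 = 1*467 + 73 = 540, q_5 = 1*32 + 5 = 37.
  i=6: a_6=8, p_6 = 8*540 + 467 = 4787, q_6 = 8*37 + 32 = 328.
  i=7: a_7=1, p_7 = 1*4787 + 540 = 5327, q_7 = 1*328 + 37 = 365.
  i=8: a_8=6, p_8 = 6*5327 + 4787 = 36749, q_8 = 6*365 + 328 = 2518.
  i=9: a_9=2, p_9 = 2*36749 + 5327 = 78825, q_9 = 2*2518 + 365 = 5401.
  i=10: a_10=1, p_10 = 1*78825 + 36749 = 115574, q_10 = 1*5401 + 2518 = 7919.
  i=11: a_11=1, p_11 = 1*115574 + 78825 = 194399, q_11 = 1*7919 + 5401 = 13320.
Check: 194399^2 - 213*13320^2 = 37790971201 - 37790971200 = 1, so (x, y) = (194399, 13320) solves the equation, and by the theorem it is the least positive solution.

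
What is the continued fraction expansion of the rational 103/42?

[2; 2, 4, 1, 3]

Run the Euclidean algorithm on 103 and 42; the successive quotients are the partial quotients a_0, a_1, ... (each step inverts the fractional part left over by the previous one):
  103 = 2*42 + 19, so a_0 = 2.
  42 = 2*19 + 4, so a_1 = 2.
  19 = 4*4 + 3, so a_2 = 4.
  4 = 1*3 + 1, so a_3 = 1.
  3 = 3*1 + 0, so a_4 = 3.
The remainder reaches 0 after 5 divisions, so the expansion has 5 partial quotients, read off in order.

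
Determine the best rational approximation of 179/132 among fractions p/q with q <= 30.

19/14

Expand x = 179/132 as a continued fraction with the Euclidean algorithm:
  179 = 1*132 + 47, so a_0 = 1.
  132 = 2*47 + 38, so a_1 = 2.
  47 = 1*38 + 9, so a_2 = 1.
  38 = 4*9 + 2, so a_3 = 4.
  9 = 4*2 + 1, so a_4 = 4.
  2 = 2*1 + 0, so a_5 = 2.
so x = [1; 2, 1, 4, 4, 2].
Convergents (p_i = a_i*p_{i-1} + p_{i-2}, q_i = a_i*q_{i-1} + q_{i-2} with p_{-2}=0, p_{-1}=1, q_{-2}=1, q_{-1}=0), until the denominator exceeds 30:
  i=0: a_0=1, p_0 = 1*1 + 0 = 1, q_0 = 1*0 + 1 = 1.
  i=1: a_1=2, p_1 = 2*1 + 1 = 3, q_1 = 2*1 + 0 = 2.
  i=2: a_2=1, p_2 = 1*3 + 1 = 4, q_2 = 1*2 + 1 = 3.
  i=3: a_3=4, p_3 = 4*4 + 3 = 19, q_3 = 4*3 + 2 = 14.
  i=4: a_4=4, p_4 = 4*19 + 4 = 80, q_4 = 4*14 + 3 = 59.
q_4 = 59 > 30, so the last convergent with denominator <= 30 is p_3/q_3 = 19/14.
The closest fraction with denominator <= 30 is either p_3/q_3 or the intermediate fraction (k*p_3 + p_2)/(k*q_3 + q_2) with the largest k >= 1 whose denominator stays <= 30; these approach x as k grows, and every other convergent or intermediate fraction in range is farther away.
Largest k: floor((30 - q_2)/q_3) = floor((30 - 3)/14) = 1.
That gives (1*19 + 4)/(1*14 + 3) = 23/17.
Compare the errors: |x - 19/14| = |179*14 - 19*132|/(132*14) = 2/1848, and |x - 23/17| = |179*17 - 23*132|/(132*17) = 7/2244.
Cross-multiplying, 2*2244 = 4488 < 12936 = 7*1848, so 2/1848 is smaller: the convergent 19/14 is closer to x than 23/17.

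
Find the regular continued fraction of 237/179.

[1; 3, 11, 1, 1, 2]

Run the Euclidean algorithm on 237 and 179; the successive quotients are the partial quotients a_0, a_1, ... (each step inverts the fractional part left over by the previous one):
  237 = 1*179 + 58, so a_0 = 1.
  179 = 3*58 + 5, so a_1 = 3.
  58 = 11*5 + 3, so a_2 = 11.
  5 = 1*3 + 2, so a_3 = 1.
  3 = 1*2 + 1, so a_4 = 1.
  2 = 2*1 + 0, so a_5 = 2.
The remainder reaches 0 after 6 divisions, so the expansion has 6 partial quotients, read off in order.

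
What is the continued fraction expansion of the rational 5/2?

Run the Euclidean algorithm on 5 and 2; the successive quotients are the partial quotients a_0, a_1, ... (each step inverts the fractional part left over by the previous one):
  5 = 2*2 + 1, so a_0 = 2.
  2 = 2*1 + 0, so a_1 = 2.
The remainder reaches 0 after 2 divisions, so the expansion has 2 partial quotients, read off in order.

[2; 2]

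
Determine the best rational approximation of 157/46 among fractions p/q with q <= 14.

41/12

Expand x = 157/46 as a continued fraction with the Euclidean algorithm:
  157 = 3*46 + 19, so a_0 = 3.
  46 = 2*19 + 8, so a_1 = 2.
  19 = 2*8 + 3, so a_2 = 2.
  8 = 2*3 + 2, so a_3 = 2.
  3 = 1*2 + 1, so a_4 = 1.
  2 = 2*1 + 0, so a_5 = 2.
so x = [3; 2, 2, 2, 1, 2].
Convergents (p_i = a_i*p_{i-1} + p_{i-2}, q_i = a_i*q_{i-1} + q_{i-2} with p_{-2}=0, p_{-1}=1, q_{-2}=1, q_{-1}=0), until the denominator exceeds 14:
  i=0: a_0=3, p_0 = 3*1 + 0 = 3, q_0 = 3*0 + 1 = 1.
  i=1: a_1=2, p_1 = 2*3 + 1 = 7, q_1 = 2*1 + 0 = 2.
  i=2: a_2=2, p_2 = 2*7 + 3 = 17, q_2 = 2*2 + 1 = 5.
  i=3: a_3=2, p_3 = 2*17 + 7 = 41, q_3 = 2*5 + 2 = 12.
  i=4: a_4=1, p_4 = 1*41 + 17 = 58, q_4 = 1*12 + 5 = 17.
q_4 = 17 > 14, so the last convergent with denominator <= 14 is p_3/q_3 = 41/12.
The closest fraction with denominator <= 14 is either p_3/q_3 or the intermediate fraction (k*p_3 + p_2)/(k*q_3 + q_2) with the largest k >= 1 whose denominator stays <= 14; these approach x as k grows, and every other convergent or intermediate fraction in range is farther away.
Largest k: floor((14 - q_2)/q_3) = floor((14 - 5)/12) = 0.
Since k = 0, no intermediate fraction beyond p_3/q_3 has denominator <= 14, so the convergent 41/12 is the closest (its error is |157*12 - 41*46|/(46*12) = 2/552).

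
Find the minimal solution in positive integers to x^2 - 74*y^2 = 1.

(x, y) = (3699, 430)

First expand sqrt(74) as a continued fraction. With x_i = (sqrt(74) + m_i)/d_i and (m_0, d_0) = (0, 1): a_0 = floor(sqrt(74)) = 8, since 8^2 = 64 <= 74 < 81 = 9^2.
Iterate m_{i+1} = d_i*a_i - m_i, d_{i+1} = (74 - m_{i+1}^2)/d_i, a_{i+1} = floor((a_0 + m_{i+1})/d_{i+1}):
  m_1 = 1*8 - 0 = 8, d_1 = (74 - 8^2)/1 = 10/1 = 10, a_1 = floor((8 + 8)/10) = 1.
  m_2 = 10*1 - 8 = 2, d_2 = (74 - 2^2)/10 = 70/10 = 7, a_2 = floor((8 + 2)/7) = 1.
  m_3 = 7*1 - 2 = 5, d_3 = (74 - 5^2)/7 = 49/7 = 7, a_3 = floor((8 + 5)/7) = 1.
  m_4 = 7*1 - 5 = 2, d_4 = (74 - 2^2)/7 = 70/7 = 10, a_4 = floor((8 + 2)/10) = 1.
  m_5 = 10*1 - 2 = 8, d_5 = (74 - 8^2)/10 = 10/10 = 1, a_5 = floor((8 + 8)/1) = 16.
  m_6 = 1*16 - 8 = 8, d_6 = (74 - 8^2)/1 = 10/1 = 10: (m_6, d_6) = (m_1, d_1) = (8, 10), so from here the quotients repeat a_1, ..., a_5; the period length is 5.
So sqrt(74) = [8; (1, 1, 1, 1, 16)] with period length k = 5.
k is odd, so (p_{k-1}, q_{k-1}) only solves x^2 - 74y^2 = -1 and the fundamental solution of x^2 - 74y^2 = 1 is (p_{2k-1}, q_{2k-1}) = (p_9, q_9); compute convergents through index 9, running through the period twice.
Convergents (p_i = a_i*p_{i-1} + p_{i-2}, q_i = a_i*q_{i-1} + q_{i-2} with p_{-2}=0, p_{-1}=1, q_{-2}=1, q_{-1}=0):
  i=0: a_0=8, p_0 = 8*1 + 0 = 8, q_0 = 8*0 + 1 = 1.
  i=1: a_1=1, p_1 = 1*8 + 1 = 9, q_1 = 1*1 + 0 = 1.
  i=2: a_2=1, p_2 = 1*9 + 8 = 17, q_2 = 1*1 + 1 = 2.
  i=3: a_3=1, p_3 = 1*17 + 9 = 26, q_3 = 1*2 + 1 = 3.
  i=4: a_4=1, p_4 = 1*26 + 17 = 43, q_4 = 1*3 + 2 = 5.
  i=5: a_5=16, p_5 = 16*43 + 26 = 714, q_5 = 16*5 + 3 = 83.
  i=6: a_6=1, p_6 = 1*714 + 43 = 757, q_6 = 1*83 + 5 = 88.
  i=7: a_7=1, p_7 = 1*757 + 714 = 1471, q_7 = 1*88 + 83 = 171.
  i=8: a_8=1, p_8 = 1*1471 + 757 = 2228, q_8 = 1*171 + 88 = 259.
  i=9: a_9=1, p_9 = 1*2228 + 1471 = 3699, q_9 = 1*259 + 171 = 430.
Indeed p_4^2 - 74*q_4^2 = 1849 - 1850 = -1, not +1.
Check: 3699^2 - 74*430^2 = 13682601 - 13682600 = 1, so (x, y) = (3699, 430) solves the equation, and by the theorem it is the least positive solution.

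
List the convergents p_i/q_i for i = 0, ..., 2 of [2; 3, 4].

Using the convergent recurrence p_i = a_i*p_{i-1} + p_{i-2}, q_i = a_i*q_{i-1} + q_{i-2} with p_{-2}=0, p_{-1}=1, q_{-2}=1, q_{-1}=0:
  i=0: a_0=2, p_0 = 2*1 + 0 = 2, q_0 = 2*0 + 1 = 1.
  i=1: a_1=3, p_1 = 3*2 + 1 = 7, q_1 = 3*1 + 0 = 3.
  i=2: a_2=4, p_2 = 4*7 + 2 = 30, q_2 = 4*3 + 1 = 13.

2/1, 7/3, 30/13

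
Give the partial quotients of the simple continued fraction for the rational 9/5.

[1; 1, 4]

Run the Euclidean algorithm on 9 and 5; the successive quotients are the partial quotients a_0, a_1, ... (each step inverts the fractional part left over by the previous one):
  9 = 1*5 + 4, so a_0 = 1.
  5 = 1*4 + 1, so a_1 = 1.
  4 = 4*1 + 0, so a_2 = 4.
The remainder reaches 0 after 3 divisions, so the expansion has 3 partial quotients, read off in order.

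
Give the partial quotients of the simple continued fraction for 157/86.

Run the Euclidean algorithm on 157 and 86; the successive quotients are the partial quotients a_0, a_1, ... (each step inverts the fractional part left over by the previous one):
  157 = 1*86 + 71, so a_0 = 1.
  86 = 1*71 + 15, so a_1 = 1.
  71 = 4*15 + 11, so a_2 = 4.
  15 = 1*11 + 4, so a_3 = 1.
  11 = 2*4 + 3, so a_4 = 2.
  4 = 1*3 + 1, so a_5 = 1.
  3 = 3*1 + 0, so a_6 = 3.
The remainder reaches 0 after 7 divisions, so the expansion has 7 partial quotients, read off in order.

[1; 1, 4, 1, 2, 1, 3]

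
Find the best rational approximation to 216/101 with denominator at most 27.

47/22

Expand x = 216/101 as a continued fraction with the Euclidean algorithm:
  216 = 2*101 + 14, so a_0 = 2.
  101 = 7*14 + 3, so a_1 = 7.
  14 = 4*3 + 2, so a_2 = 4.
  3 = 1*2 + 1, so a_3 = 1.
  2 = 2*1 + 0, so a_4 = 2.
so x = [2; 7, 4, 1, 2].
Convergents (p_i = a_i*p_{i-1} + p_{i-2}, q_i = a_i*q_{i-1} + q_{i-2} with p_{-2}=0, p_{-1}=1, q_{-2}=1, q_{-1}=0), until the denominator exceeds 27:
  i=0: a_0=2, p_0 = 2*1 + 0 = 2, q_0 = 2*0 + 1 = 1.
  i=1: a_1=7, p_1 = 7*2 + 1 = 15, q_1 = 7*1 + 0 = 7.
  i=2: a_2=4, p_2 = 4*15 + 2 = 62, q_2 = 4*7 + 1 = 29.
q_2 = 29 > 27, so the last convergent with denominator <= 27 is p_1/q_1 = 15/7.
The closest fraction with denominator <= 27 is either p_1/q_1 or the intermediate fraction (k*p_1 + p_0)/(k*q_1 + q_0) with the largest k >= 1 whose denominator stays <= 27; these approach x as k grows, and every other convergent or intermediate fraction in range is farther away.
Largest k: floor((27 - q_0)/q_1) = floor((27 - 1)/7) = 3.
That gives (3*15 + 2)/(3*7 + 1) = 47/22.
Compare the errors: |x - 15/7| = |216*7 - 15*101|/(101*7) = 3/707, and |x - 47/22| = |216*22 - 47*101|/(101*22) = 5/2222.
Cross-multiplying, 5*707 = 3535 < 6666 = 3*2222, so 5/2222 is smaller: the intermediate fraction 47/22 is closer to x than 15/7.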